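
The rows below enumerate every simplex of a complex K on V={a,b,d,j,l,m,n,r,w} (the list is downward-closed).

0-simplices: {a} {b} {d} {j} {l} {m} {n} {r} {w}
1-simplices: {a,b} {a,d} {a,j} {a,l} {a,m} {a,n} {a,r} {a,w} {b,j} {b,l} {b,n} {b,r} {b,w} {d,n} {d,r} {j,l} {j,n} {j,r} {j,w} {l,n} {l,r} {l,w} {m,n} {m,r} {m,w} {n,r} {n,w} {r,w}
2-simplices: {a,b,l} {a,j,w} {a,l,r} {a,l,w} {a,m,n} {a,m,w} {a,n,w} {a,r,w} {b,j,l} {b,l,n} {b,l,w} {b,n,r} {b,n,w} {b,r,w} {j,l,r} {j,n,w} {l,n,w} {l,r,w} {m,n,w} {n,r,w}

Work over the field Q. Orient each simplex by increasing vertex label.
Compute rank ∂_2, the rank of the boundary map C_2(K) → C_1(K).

n_0=9 n_1=28 n_2=20  [Q]
∂1: piv[ab,ad,aj,al,am,an,ar,aw] rk=8  ker:bj,bl,bn,br,bw,dn,dr,jl,jn,jr,jw,ln,lr,lw,mn,mr,mw,nr,nw,rw
∂2: piv[abl,ajw,alr,alw,amn,amw,anw,arw,bjl,bln,blw,bnr,bnw,brw,jlr,jnw] rk=16  ker:lnw,lrw,mnw,nrw
rk∂_2=16

rank∂_2=16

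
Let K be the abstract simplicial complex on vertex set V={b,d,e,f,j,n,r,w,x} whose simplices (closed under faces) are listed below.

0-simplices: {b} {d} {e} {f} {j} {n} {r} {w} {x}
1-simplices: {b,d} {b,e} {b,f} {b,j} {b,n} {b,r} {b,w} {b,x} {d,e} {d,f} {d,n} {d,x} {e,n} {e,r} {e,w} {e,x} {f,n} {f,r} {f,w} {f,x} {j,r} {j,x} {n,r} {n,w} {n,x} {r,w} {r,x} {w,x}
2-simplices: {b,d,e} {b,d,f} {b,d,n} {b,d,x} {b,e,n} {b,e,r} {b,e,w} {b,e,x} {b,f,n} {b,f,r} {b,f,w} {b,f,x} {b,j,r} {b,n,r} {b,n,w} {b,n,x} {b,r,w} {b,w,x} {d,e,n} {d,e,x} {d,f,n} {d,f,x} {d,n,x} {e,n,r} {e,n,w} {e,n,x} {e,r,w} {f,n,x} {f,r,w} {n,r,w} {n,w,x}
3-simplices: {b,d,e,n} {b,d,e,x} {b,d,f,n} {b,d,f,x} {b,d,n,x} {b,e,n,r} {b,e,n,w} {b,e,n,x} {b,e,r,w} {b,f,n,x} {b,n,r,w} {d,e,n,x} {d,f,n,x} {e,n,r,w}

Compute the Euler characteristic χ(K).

χ(K)=-2

n_0=9 n_1=28 n_2=31 n_3=14
χ=+9−28+31−14=-2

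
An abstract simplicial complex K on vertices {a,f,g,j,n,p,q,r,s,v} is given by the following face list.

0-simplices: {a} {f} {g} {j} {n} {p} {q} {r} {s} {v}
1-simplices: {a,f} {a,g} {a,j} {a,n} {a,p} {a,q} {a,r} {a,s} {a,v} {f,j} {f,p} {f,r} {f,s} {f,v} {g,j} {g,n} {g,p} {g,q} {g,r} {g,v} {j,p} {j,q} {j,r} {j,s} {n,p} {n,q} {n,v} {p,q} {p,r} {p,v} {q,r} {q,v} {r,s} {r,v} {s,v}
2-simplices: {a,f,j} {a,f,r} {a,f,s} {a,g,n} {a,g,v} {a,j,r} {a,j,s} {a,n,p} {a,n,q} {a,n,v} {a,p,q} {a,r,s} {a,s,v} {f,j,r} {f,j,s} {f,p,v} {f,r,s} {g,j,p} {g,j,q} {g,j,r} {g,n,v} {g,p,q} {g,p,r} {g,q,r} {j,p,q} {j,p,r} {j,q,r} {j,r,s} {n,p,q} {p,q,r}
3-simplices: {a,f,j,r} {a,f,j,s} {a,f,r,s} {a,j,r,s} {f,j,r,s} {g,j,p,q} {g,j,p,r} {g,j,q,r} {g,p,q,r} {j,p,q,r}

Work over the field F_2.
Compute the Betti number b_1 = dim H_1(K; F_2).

n_0=10 n_1=35 n_2=30 n_3=10  [Z2]
∂1: piv[af,ag,aj,an,ap,aq,ar,as,av] rk=9  ker:fj,fp,fr,fs,fv,gj,gn,gp,gq,gr,gv,jp,jq,jr,js,np,nq,nv,pq,pr,pv,qr,qv,rs,rv,sv
∂2: piv[afj,afr,afs,agn,agv,ajr,ajs,anp,anq,anv,apq,ars,asv,fpv,gjp,gjq,gjr,gpq,gpr,gqr] rk=20  ker:fjr,fjs,frs,gnv,jpq,jpr,jqr,jrs,npq,pqr
∂3: piv[afjr,afjs,afrs,ajrs,gjpq,gjpr,gjqr,gpqr] rk=8  ker:fjrs,jpqr
b_1=(35−9)−20=6

b_1=6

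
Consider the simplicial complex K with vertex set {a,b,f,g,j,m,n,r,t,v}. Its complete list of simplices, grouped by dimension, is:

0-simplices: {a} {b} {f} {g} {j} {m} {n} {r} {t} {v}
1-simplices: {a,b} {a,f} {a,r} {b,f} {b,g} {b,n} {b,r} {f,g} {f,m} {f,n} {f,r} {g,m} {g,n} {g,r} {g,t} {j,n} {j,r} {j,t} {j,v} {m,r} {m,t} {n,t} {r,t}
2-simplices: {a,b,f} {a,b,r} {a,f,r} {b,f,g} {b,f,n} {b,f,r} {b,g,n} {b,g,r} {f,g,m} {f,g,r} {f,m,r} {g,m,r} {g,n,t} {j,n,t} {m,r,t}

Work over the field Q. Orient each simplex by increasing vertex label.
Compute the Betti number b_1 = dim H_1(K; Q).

n_0=10 n_1=23 n_2=15  [Q]
∂1: piv[ab,af,ar,bg,bn,fm,gt,jn,jv] rk=9  ker:bf,br,fg,fn,fr,gm,gn,gr,jr,jt,mr,mt,nt,rt
∂2: piv[abf,abr,afr,bfg,bfn,bgn,bgr,fgm,fmr,gnt,jnt,mrt] rk=12  ker:bfr,fgr,gmr
b_1=(23−9)−12=2

b_1=2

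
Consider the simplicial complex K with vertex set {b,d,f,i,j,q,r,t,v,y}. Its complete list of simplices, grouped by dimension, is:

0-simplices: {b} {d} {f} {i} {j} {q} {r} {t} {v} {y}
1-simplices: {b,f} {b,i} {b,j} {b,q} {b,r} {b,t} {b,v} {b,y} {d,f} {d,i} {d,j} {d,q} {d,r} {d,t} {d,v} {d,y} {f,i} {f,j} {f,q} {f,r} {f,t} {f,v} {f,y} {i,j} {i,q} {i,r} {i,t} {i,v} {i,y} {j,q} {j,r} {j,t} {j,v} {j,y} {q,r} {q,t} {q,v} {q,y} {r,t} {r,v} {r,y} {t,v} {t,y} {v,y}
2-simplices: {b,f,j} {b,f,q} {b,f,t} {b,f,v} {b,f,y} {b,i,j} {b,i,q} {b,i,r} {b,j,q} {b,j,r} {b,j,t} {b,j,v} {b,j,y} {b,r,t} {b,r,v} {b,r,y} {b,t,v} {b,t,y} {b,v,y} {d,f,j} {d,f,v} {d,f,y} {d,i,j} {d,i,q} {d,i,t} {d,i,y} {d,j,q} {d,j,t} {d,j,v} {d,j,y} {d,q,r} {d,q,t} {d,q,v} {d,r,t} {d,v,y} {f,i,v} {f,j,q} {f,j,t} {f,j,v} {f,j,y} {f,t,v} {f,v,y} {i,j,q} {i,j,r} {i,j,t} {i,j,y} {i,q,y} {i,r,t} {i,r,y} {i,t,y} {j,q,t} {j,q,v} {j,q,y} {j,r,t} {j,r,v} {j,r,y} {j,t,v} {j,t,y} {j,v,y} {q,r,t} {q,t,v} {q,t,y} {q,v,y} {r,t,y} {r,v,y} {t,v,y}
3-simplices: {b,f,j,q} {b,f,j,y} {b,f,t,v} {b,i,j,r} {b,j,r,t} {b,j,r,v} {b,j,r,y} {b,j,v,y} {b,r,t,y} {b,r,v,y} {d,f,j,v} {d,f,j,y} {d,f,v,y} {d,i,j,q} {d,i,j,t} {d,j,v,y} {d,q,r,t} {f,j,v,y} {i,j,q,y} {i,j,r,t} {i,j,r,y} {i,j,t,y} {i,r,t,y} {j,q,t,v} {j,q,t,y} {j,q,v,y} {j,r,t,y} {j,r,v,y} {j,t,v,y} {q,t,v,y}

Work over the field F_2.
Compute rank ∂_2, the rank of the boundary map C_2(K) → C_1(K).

rank∂_2=33

n_0=10 n_1=44 n_2=66 n_3=30  [Z2]
∂1: piv[bf,bi,bj,bq,br,bt,bv,by,df] rk=9  ker:di,dj,dq,dr,dt,dv,dy,fi,fj,fq,fr,ft,fv,fy,ij,iq,ir,it,iv,iy,jq,jr,jt,jv,jy,qr,qt,qv,qy,rt,rv,ry,tv,ty,vy
∂2: piv[bfj,bfq,bft,bfv,bfy,bij,biq,bir,bjq,bjr,bjt,bjv,bjy,brt,brv,bry,btv,bty,bvy,dfj,dfv,dfy,dij,diq,dit,diy,djt,dqr,dqt,dqv,drt,fiv,iqy] rk=33  ker:djq,djv,djy,dvy,fjq,fjt,fjv,fjy,ftv,fvy,ijq,ijr,ijt,ijy,irt,iry,ity,jqt,jqv,jqy,jrt,jrv,jry,jtv,jty,jvy,qrt,qtv,qty,qvy,rty,rvy,tvy
∂3: piv[bfjq,bfjy,bftv,bijr,bjrt,bjrv,bjry,bjvy,brty,brvy,dfjv,dfjy,dfvy,dijq,dijt,djvy,dqrt,ijqy,ijrt,ijry,ijty,irty,jqtv,jqty,jqvy,jtvy] rk=26  ker:fjvy,jrty,jrvy,qtvy
rk∂_2=33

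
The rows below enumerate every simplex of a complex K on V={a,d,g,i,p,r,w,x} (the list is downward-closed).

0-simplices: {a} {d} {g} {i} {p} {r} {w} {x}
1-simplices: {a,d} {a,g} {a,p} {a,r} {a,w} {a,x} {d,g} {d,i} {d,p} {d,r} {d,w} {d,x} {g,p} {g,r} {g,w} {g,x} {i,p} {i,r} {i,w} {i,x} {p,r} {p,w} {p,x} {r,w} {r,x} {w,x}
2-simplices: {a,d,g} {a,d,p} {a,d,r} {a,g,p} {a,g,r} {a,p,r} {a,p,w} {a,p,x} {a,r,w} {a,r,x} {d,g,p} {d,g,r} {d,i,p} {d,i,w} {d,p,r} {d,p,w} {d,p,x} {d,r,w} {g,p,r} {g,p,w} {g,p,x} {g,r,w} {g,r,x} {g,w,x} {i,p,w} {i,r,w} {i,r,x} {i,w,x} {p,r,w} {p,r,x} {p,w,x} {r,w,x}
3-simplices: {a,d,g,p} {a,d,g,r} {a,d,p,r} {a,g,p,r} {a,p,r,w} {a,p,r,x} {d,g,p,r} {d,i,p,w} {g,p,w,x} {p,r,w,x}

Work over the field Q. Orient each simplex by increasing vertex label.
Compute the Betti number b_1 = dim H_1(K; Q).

b_1=0

n_0=8 n_1=26 n_2=32 n_3=10  [Q]
∂1: piv[ad,ag,ap,ar,aw,ax,di] rk=7  ker:dg,dp,dr,dw,dx,gp,gr,gw,gx,ip,ir,iw,ix,pr,pw,px,rw,rx,wx
∂2: piv[adg,adp,adr,agp,agr,apr,apw,apx,arw,arx,dip,diw,dpw,dpx,gpw,gpx,gwx,irw,irx] rk=19  ker:dgp,dgr,dpr,drw,gpr,grw,grx,ipw,iwx,prw,prx,pwx,rwx
∂3: piv[adgp,adgr,adpr,agpr,aprw,aprx,dipw,gpwx,prwx] rk=9  ker:dgpr
b_1=(26−7)−19=0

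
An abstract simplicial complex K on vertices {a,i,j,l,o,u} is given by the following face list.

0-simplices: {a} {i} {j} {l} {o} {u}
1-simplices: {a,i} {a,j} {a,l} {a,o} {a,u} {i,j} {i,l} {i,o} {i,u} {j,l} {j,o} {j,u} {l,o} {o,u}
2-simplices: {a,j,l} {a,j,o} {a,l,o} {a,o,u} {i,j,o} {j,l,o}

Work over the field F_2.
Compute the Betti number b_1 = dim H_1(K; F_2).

b_1=4

n_0=6 n_1=14 n_2=6  [Z2]
∂1: piv[ai,aj,al,ao,au] rk=5  ker:ij,il,io,iu,jl,jo,ju,lo,ou
∂2: piv[ajl,ajo,alo,aou,ijo] rk=5  ker:jlo
b_1=(14−5)−5=4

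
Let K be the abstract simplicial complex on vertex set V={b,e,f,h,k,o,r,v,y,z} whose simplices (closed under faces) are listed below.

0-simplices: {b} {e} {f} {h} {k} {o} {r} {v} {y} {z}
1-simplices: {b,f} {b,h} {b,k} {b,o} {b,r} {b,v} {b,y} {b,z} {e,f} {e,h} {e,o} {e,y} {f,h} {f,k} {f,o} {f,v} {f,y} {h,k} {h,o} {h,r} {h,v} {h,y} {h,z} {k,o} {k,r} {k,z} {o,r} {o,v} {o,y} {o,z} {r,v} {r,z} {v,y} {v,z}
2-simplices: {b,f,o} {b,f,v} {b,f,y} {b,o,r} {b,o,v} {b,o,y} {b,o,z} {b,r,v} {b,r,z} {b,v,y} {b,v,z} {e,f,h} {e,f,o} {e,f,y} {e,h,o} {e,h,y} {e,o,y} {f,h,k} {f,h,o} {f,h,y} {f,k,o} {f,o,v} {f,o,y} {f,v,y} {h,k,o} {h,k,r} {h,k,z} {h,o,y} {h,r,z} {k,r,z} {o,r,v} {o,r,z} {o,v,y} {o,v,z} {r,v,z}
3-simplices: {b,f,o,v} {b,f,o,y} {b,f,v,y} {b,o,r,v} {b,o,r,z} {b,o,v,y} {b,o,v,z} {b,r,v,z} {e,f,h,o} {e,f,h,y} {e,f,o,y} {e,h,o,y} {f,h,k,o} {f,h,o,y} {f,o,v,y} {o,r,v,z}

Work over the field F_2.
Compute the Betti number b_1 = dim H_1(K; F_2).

n_0=10 n_1=34 n_2=35 n_3=16  [Z2]
∂1: piv[bf,bh,bk,bo,br,bv,by,bz,ef] rk=9  ker:eh,eo,ey,fh,fk,fo,fv,fy,hk,ho,hr,hv,hy,hz,ko,kr,kz,or,ov,oy,oz,rv,rz,vy,vz
∂2: piv[bfo,bfv,bfy,bor,bov,boy,boz,brv,brz,bvy,bvz,efh,efo,efy,eho,ehy,fhk,fko,hkr,hkz,hrz] rk=21  ker:eoy,fho,fhy,fov,foy,fvy,hko,hoy,krz,orv,orz,ovy,ovz,rvz
∂3: piv[bfov,bfoy,bfvy,borv,borz,bovy,bovz,brvz,efho,efhy,efoy,ehoy,fhko] rk=13  ker:fhoy,fovy,orvz
b_1=(34−9)−21=4

b_1=4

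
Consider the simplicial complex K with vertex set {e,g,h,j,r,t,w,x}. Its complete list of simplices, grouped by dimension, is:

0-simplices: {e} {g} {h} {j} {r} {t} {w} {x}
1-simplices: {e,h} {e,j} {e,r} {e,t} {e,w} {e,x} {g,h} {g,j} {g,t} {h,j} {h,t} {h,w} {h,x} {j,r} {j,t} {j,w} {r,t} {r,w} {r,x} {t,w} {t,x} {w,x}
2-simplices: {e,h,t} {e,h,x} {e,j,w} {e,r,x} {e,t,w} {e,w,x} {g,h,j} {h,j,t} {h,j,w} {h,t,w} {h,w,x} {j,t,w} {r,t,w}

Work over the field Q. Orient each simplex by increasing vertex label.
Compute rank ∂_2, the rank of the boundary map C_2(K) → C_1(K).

n_0=8 n_1=22 n_2=13  [Q]
∂1: piv[eh,ej,er,et,ew,ex,gh] rk=7  ker:gj,gt,hj,ht,hw,hx,jr,jt,jw,rt,rw,rx,tw,tx,wx
∂2: piv[eht,ehx,ejw,erx,etw,ewx,ghj,hjt,hjw,htw,rtw] rk=11  ker:hwx,jtw
rk∂_2=11

rank∂_2=11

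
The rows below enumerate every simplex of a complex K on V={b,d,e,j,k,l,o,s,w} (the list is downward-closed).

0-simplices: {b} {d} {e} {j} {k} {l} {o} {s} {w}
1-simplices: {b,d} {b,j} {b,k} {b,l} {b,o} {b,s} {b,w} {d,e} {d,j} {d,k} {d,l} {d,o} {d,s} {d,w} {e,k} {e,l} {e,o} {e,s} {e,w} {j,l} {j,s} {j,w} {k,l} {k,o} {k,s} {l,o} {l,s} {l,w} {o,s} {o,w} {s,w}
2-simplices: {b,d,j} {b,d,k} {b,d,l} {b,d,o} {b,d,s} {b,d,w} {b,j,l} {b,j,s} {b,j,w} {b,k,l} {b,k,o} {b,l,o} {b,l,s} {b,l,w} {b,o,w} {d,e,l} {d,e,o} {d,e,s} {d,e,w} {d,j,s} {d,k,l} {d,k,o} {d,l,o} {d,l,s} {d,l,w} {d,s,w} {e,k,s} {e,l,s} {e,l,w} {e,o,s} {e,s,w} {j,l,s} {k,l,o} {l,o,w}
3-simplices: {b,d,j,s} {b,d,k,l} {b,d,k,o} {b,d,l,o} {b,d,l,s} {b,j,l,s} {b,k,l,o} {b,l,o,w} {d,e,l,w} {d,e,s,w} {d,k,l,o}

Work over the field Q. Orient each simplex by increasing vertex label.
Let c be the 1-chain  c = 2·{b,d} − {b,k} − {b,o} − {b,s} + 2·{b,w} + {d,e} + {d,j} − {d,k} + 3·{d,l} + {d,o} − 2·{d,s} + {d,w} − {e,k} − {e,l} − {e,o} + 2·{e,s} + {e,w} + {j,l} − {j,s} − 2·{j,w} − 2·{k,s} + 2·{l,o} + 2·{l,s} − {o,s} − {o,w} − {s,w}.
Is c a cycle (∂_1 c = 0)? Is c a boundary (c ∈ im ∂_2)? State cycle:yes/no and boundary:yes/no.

n_0=9 n_1=31 n_2=34 n_3=11  [Q]
∂1: piv[bd,bj,bk,bl,bo,bs,bw,de] rk=8  ker:dj,dk,dl,do,ds,dw,ek,el,eo,es,ew,jl,js,jw,kl,ko,ks,lo,ls,lw,os,ow,sw
∂2: piv[bdj,bdk,bdl,bdo,bds,bdw,bjl,bjs,bjw,bkl,bko,blo,bls,blw,bow,del,deo,des,dew,dsw,eks,eos] rk=22  ker:djs,dkl,dko,dlo,dls,dlw,els,elw,esw,jls,klo,low
∂3: piv[bdjs,bdkl,bdko,bdlo,bdls,bjls,bklo,blow,delw,desw] rk=10  ker:dklo
∂1c = −{b} − 2·{d} + {e} + 3·{j} − {k} − {l} + 3·{o} − 2·{s}

cycle:no boundary:no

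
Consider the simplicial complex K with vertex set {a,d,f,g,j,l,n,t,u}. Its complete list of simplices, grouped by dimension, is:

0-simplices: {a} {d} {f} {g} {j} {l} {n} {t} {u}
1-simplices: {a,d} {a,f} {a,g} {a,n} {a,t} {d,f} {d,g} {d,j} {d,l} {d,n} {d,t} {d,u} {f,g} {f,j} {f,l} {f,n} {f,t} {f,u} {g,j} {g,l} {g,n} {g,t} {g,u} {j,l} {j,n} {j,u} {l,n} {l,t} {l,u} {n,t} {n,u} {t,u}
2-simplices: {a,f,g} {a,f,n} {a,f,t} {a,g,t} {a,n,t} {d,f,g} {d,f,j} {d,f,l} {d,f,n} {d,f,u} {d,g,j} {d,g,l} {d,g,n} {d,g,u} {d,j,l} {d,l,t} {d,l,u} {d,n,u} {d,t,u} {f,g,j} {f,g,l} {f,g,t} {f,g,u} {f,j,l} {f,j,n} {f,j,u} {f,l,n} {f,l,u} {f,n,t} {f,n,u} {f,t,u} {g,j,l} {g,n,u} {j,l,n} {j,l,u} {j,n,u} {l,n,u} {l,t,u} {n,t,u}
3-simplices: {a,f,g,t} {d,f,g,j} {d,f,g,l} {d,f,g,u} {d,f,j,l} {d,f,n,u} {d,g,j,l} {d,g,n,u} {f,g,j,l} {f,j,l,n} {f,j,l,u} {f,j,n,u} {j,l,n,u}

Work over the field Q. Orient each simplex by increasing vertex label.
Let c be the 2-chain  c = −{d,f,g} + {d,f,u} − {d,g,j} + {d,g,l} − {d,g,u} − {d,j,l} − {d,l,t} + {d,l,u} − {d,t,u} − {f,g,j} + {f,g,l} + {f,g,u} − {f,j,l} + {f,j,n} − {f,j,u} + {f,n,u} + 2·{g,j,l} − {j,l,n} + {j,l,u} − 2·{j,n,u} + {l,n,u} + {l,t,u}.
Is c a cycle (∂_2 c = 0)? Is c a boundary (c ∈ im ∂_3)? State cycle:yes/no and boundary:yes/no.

n_0=9 n_1=32 n_2=39 n_3=13  [Q]
∂1: piv[ad,af,ag,an,at,dj,dl,du] rk=8  ker:df,dg,dn,dt,fg,fj,fl,fn,ft,fu,gj,gl,gn,gt,gu,jl,jn,ju,ln,lt,lu,nt,nu,tu
∂2: piv[afg,afn,aft,agt,ant,dfg,dfj,dfl,dfn,dfu,dgj,dgl,dgn,dgu,djl,dlt,dlu,dnu,dtu,fjn,fju,fln,ftu] rk=23  ker:fgj,fgl,fgt,fgu,fjl,flu,fnt,fnu,gjl,gnu,jln,jlu,jnu,lnu,ltu,ntu
∂3: piv[afgt,dfgj,dfgl,dfgu,dfjl,dfnu,dgjl,dgnu,fjln,fjlu,fjnu,jlnu] rk=12  ker:fgjl
∂2c = 0
c vs im∂3: residual ≠ 0 ⇒ not boundary

cycle:yes boundary:no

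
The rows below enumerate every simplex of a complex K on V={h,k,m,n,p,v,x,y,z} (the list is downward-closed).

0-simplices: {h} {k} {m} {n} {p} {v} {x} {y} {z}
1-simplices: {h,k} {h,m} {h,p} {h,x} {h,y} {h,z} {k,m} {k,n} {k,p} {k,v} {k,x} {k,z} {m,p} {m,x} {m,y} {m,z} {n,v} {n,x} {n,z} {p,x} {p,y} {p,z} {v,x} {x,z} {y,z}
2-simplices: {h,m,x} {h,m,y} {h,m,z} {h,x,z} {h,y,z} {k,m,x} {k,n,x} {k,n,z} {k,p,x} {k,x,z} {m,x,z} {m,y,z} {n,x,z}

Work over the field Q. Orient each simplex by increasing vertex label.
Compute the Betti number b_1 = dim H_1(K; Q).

b_1=7

n_0=9 n_1=25 n_2=13  [Q]
∂1: piv[hk,hm,hp,hx,hy,hz,kn,kv] rk=8  ker:km,kp,kx,kz,mp,mx,my,mz,nv,nx,nz,px,py,pz,vx,xz,yz
∂2: piv[hmx,hmy,hmz,hxz,hyz,kmx,knx,knz,kpx,kxz] rk=10  ker:mxz,myz,nxz
b_1=(25−8)−10=7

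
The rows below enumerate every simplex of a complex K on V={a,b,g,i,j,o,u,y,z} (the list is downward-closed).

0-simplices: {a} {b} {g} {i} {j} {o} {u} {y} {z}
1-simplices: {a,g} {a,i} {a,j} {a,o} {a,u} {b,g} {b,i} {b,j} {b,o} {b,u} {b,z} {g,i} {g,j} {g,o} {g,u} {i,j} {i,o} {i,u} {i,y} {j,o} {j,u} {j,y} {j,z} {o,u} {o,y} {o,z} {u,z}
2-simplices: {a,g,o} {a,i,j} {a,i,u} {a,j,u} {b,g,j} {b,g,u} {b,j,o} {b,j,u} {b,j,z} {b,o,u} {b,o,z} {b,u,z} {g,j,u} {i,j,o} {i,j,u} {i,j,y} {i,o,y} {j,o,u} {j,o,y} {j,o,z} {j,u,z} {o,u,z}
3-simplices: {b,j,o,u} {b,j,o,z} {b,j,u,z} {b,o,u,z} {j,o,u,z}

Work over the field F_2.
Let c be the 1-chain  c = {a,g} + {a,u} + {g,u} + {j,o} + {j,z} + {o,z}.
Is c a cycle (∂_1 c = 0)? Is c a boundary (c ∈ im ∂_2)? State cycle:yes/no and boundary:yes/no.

cycle:yes boundary:no

n_0=9 n_1=27 n_2=22 n_3=5  [Z2]
∂1: piv[ag,ai,aj,ao,au,bg,bz,iy] rk=8  ker:bi,bj,bo,bu,gi,gj,go,gu,ij,io,iu,jo,ju,jy,jz,ou,oy,oz,uz
∂2: piv[ago,aij,aiu,aju,bgj,bgu,bjo,bju,bjz,bou,boz,buz,ijo,ijy,ioy] rk=15  ker:gju,iju,jou,joy,joz,juz,ouz
∂3: piv[bjou,bjoz,bjuz,bouz] rk=4  ker:jouz
∂1c = 0
c vs im∂2: residual ≠ 0 ⇒ not boundary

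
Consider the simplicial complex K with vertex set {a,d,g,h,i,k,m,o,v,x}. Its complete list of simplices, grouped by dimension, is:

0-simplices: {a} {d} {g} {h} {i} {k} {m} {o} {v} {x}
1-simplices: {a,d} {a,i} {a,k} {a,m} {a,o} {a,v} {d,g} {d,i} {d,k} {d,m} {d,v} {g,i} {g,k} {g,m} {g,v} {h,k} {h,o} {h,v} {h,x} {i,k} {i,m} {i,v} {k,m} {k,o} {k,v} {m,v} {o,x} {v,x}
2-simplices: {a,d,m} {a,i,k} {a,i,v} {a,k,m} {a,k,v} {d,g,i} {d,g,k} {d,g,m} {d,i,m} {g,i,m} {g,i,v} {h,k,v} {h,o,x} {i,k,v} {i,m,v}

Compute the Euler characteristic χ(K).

n_0=10 n_1=28 n_2=15
χ=+10−28+15=-3

χ(K)=-3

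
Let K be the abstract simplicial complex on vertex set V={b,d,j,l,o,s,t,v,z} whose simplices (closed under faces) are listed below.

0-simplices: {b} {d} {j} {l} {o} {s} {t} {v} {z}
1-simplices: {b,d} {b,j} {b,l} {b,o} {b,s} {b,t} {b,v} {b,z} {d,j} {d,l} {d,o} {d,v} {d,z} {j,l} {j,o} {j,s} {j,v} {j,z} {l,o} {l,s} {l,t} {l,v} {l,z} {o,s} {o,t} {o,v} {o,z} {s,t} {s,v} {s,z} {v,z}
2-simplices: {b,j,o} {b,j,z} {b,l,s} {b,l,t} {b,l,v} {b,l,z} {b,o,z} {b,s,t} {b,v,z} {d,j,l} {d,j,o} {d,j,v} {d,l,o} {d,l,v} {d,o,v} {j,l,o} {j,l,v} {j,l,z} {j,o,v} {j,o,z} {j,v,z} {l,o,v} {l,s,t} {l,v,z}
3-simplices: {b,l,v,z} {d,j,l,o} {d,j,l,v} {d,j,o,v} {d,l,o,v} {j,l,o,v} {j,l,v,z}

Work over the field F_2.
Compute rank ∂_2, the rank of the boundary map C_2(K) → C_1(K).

n_0=9 n_1=31 n_2=24 n_3=7  [Z2]
∂1: piv[bd,bj,bl,bo,bs,bt,bv,bz] rk=8  ker:dj,dl,do,dv,dz,jl,jo,js,jv,jz,lo,ls,lt,lv,lz,os,ot,ov,oz,st,sv,sz,vz
∂2: piv[bjo,bjz,bls,blt,blv,blz,boz,bst,bvz,djl,djo,djv,dlo,dlv,dov,jlz] rk=16  ker:jlo,jlv,jov,joz,jvz,lov,lst,lvz
∂3: piv[blvz,djlo,djlv,djov,dlov,jlvz] rk=6  ker:jlov
rk∂_2=16

rank∂_2=16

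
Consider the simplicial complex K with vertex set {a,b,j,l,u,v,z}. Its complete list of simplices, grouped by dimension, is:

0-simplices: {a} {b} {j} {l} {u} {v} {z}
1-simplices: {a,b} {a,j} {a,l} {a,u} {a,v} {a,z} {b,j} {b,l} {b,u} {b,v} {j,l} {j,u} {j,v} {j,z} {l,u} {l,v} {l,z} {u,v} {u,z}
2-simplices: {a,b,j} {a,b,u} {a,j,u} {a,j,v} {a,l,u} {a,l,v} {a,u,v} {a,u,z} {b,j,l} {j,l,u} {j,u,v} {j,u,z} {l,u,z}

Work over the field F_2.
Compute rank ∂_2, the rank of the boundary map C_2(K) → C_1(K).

rank∂_2=12

n_0=7 n_1=19 n_2=13  [Z2]
∂1: piv[ab,aj,al,au,av,az] rk=6  ker:bj,bl,bu,bv,jl,ju,jv,jz,lu,lv,lz,uv,uz
∂2: piv[abj,abu,aju,ajv,alu,alv,auv,auz,bjl,jlu,juz,luz] rk=12  ker:juv
rk∂_2=12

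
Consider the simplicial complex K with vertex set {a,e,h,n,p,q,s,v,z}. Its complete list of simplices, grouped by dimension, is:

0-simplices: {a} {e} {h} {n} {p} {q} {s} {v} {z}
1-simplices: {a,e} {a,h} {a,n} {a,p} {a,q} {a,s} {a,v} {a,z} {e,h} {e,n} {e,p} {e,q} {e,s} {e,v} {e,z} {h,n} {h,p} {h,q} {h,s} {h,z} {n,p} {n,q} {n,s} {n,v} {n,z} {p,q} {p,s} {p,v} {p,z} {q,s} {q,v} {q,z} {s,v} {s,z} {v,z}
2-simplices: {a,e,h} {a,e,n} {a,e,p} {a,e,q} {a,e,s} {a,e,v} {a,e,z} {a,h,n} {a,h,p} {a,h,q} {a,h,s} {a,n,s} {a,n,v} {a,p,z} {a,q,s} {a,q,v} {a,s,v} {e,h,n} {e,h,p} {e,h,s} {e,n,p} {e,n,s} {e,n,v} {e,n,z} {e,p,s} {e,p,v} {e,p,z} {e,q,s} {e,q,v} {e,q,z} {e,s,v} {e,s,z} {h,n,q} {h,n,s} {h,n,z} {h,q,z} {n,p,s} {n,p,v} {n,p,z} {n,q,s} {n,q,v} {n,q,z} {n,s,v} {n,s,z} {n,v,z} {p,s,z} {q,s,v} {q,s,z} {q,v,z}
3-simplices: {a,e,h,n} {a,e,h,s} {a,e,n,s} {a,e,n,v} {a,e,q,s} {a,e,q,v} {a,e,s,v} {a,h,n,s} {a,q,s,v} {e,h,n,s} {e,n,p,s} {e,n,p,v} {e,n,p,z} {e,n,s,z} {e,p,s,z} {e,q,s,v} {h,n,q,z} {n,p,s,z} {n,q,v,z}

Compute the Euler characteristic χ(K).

n_0=9 n_1=35 n_2=49 n_3=19
χ=+9−35+49−19=4

χ(K)=4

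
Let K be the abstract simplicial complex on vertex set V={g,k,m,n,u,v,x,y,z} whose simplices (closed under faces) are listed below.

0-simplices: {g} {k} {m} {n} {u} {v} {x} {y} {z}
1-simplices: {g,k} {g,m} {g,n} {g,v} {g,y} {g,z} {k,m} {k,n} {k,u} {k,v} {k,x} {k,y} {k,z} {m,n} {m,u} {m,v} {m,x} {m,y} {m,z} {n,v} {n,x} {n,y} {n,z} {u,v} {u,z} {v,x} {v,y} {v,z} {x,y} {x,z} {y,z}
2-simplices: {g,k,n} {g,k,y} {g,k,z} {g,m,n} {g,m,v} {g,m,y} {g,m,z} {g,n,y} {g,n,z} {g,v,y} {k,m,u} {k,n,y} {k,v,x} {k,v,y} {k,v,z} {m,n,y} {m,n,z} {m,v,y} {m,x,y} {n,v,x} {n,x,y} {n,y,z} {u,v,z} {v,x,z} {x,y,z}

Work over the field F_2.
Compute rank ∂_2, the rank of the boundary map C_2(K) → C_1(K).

rank∂_2=21

n_0=9 n_1=31 n_2=25  [Z2]
∂1: piv[gk,gm,gn,gv,gy,gz,ku,kx] rk=8  ker:km,kn,kv,ky,kz,mn,mu,mv,mx,my,mz,nv,nx,ny,nz,uv,uz,vx,vy,vz,xy,xz,yz
∂2: piv[gkn,gky,gkz,gmn,gmv,gmy,gmz,gny,gnz,gvy,kmu,kvx,kvy,kvz,mxy,nvx,nxy,nyz,uvz,vxz,xyz] rk=21  ker:kny,mny,mnz,mvy
rk∂_2=21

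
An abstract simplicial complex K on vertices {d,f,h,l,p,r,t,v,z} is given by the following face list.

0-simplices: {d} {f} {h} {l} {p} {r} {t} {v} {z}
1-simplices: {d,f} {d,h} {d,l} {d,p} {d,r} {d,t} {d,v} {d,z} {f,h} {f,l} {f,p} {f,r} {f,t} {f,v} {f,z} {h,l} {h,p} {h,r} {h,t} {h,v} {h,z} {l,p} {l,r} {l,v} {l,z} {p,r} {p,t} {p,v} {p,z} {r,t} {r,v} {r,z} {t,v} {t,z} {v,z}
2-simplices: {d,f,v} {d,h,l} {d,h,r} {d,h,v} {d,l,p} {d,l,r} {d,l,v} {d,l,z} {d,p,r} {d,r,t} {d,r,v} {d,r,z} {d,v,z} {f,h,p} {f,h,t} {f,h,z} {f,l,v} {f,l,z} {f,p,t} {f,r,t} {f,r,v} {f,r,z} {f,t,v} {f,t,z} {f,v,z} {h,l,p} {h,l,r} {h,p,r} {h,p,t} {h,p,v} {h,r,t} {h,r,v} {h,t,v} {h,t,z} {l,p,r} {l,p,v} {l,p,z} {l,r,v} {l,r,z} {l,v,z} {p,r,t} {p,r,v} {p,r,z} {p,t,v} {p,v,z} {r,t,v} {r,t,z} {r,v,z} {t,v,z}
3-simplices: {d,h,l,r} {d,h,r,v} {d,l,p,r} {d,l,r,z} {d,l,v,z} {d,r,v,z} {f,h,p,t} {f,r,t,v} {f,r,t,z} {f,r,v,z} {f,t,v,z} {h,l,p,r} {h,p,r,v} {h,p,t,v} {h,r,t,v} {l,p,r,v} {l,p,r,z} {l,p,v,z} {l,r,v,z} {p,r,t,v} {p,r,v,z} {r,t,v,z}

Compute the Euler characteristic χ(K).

χ(K)=1

n_0=9 n_1=35 n_2=49 n_3=22
χ=+9−35+49−22=1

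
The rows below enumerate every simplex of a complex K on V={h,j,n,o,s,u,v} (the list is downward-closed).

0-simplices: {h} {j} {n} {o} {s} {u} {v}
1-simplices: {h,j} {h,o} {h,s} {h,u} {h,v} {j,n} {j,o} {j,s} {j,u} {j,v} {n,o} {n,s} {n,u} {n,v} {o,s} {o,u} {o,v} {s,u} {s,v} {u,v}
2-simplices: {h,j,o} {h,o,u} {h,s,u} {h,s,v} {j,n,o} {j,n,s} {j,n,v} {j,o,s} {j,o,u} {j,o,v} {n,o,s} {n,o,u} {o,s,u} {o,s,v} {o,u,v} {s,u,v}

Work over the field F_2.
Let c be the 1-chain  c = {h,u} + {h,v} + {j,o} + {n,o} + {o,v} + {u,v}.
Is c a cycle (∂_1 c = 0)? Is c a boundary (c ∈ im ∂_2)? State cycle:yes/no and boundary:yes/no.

cycle:no boundary:no

n_0=7 n_1=20 n_2=16  [Z2]
∂1: piv[hj,ho,hs,hu,hv,jn] rk=6  ker:jo,js,ju,jv,no,ns,nu,nv,os,ou,ov,su,sv,uv
∂2: piv[hjo,hou,hsu,hsv,jno,jns,jnv,jos,jou,jov,nou,osu,osv,ouv] rk=14  ker:nos,suv
∂1c = {j} + {n} + {o} + {v}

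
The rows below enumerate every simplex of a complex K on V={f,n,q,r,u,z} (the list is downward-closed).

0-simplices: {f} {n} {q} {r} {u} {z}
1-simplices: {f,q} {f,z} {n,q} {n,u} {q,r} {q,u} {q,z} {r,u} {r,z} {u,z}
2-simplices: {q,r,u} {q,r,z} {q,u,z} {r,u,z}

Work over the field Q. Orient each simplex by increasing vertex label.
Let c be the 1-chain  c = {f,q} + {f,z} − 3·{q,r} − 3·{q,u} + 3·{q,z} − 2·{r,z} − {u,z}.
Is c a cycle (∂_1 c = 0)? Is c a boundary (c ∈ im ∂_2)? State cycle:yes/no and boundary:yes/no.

n_0=6 n_1=10 n_2=4  [Q]
∂1: piv[fq,fz,nq,nu,qr] rk=5  ker:qu,qz,ru,rz,uz
∂2: piv[qru,qrz,quz] rk=3  ker:ruz
∂1c = −2·{f} + 4·{q} − {r} − 2·{u} + {z}

cycle:no boundary:no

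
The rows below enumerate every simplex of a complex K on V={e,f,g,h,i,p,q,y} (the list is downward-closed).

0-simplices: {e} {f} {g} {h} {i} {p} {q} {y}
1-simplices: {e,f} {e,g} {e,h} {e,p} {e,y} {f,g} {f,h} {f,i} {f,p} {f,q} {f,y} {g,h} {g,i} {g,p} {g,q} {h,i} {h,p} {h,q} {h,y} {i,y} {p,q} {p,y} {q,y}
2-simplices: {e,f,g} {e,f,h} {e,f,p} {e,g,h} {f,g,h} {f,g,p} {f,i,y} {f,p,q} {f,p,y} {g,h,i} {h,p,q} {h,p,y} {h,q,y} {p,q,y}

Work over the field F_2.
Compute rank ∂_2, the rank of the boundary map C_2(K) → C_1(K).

n_0=8 n_1=23 n_2=14  [Z2]
∂1: piv[ef,eg,eh,ep,ey,fi,fq] rk=7  ker:fg,fh,fp,fy,gh,gi,gp,gq,hi,hp,hq,hy,iy,pq,py,qy
∂2: piv[efg,efh,efp,egh,fgp,fiy,fpq,fpy,ghi,hpq,hpy,hqy] rk=12  ker:fgh,pqy
rk∂_2=12

rank∂_2=12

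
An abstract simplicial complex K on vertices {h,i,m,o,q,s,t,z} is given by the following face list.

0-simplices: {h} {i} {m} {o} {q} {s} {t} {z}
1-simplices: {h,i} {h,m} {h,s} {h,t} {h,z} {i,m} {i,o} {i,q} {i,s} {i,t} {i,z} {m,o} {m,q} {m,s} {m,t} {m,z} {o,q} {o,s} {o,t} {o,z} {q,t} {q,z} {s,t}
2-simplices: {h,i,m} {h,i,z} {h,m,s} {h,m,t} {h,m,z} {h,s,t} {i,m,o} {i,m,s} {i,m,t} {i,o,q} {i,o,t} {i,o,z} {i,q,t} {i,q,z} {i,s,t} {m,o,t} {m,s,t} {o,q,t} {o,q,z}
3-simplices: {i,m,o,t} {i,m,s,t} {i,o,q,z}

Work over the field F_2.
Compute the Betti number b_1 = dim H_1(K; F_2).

n_0=8 n_1=23 n_2=19 n_3=3  [Z2]
∂1: piv[hi,hm,hs,ht,hz,io,iq] rk=7  ker:im,is,it,iz,mo,mq,ms,mt,mz,oq,os,ot,oz,qt,qz,st
∂2: piv[him,hiz,hms,hmt,hmz,hst,imo,ims,imt,ioq,iot,ioz,iqt,iqz] rk=14  ker:ist,mot,mst,oqt,oqz
∂3: piv[imot,imst,ioqz] rk=3
b_1=(23−7)−14=2

b_1=2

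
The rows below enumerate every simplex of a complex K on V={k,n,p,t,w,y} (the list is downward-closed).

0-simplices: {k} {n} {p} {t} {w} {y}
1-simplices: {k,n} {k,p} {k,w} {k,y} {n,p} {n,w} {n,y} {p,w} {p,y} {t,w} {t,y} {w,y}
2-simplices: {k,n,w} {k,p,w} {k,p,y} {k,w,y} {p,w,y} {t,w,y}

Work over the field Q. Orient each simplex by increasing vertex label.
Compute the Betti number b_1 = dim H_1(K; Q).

n_0=6 n_1=12 n_2=6  [Q]
∂1: piv[kn,kp,kw,ky,tw] rk=5  ker:np,nw,ny,pw,py,ty,wy
∂2: piv[knw,kpw,kpy,kwy,twy] rk=5  ker:pwy
b_1=(12−5)−5=2

b_1=2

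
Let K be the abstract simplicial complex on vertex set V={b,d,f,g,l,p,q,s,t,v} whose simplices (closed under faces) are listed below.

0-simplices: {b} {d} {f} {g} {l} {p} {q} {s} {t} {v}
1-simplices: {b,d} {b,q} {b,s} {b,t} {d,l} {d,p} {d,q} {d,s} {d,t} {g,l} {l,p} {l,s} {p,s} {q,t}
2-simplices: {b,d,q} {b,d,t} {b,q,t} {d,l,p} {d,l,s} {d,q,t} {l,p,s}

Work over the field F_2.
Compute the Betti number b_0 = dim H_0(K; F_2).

b_0=3

n_0=10 n_1=14 n_2=7  [Z2]
∂1: piv[bd,bq,bs,bt,dl,dp,gl] rk=7  ker:dq,ds,dt,lp,ls,ps,qt
∂2: piv[bdq,bdt,bqt,dlp,dls,lps] rk=6  ker:dqt
b_0=(10−0)−7=3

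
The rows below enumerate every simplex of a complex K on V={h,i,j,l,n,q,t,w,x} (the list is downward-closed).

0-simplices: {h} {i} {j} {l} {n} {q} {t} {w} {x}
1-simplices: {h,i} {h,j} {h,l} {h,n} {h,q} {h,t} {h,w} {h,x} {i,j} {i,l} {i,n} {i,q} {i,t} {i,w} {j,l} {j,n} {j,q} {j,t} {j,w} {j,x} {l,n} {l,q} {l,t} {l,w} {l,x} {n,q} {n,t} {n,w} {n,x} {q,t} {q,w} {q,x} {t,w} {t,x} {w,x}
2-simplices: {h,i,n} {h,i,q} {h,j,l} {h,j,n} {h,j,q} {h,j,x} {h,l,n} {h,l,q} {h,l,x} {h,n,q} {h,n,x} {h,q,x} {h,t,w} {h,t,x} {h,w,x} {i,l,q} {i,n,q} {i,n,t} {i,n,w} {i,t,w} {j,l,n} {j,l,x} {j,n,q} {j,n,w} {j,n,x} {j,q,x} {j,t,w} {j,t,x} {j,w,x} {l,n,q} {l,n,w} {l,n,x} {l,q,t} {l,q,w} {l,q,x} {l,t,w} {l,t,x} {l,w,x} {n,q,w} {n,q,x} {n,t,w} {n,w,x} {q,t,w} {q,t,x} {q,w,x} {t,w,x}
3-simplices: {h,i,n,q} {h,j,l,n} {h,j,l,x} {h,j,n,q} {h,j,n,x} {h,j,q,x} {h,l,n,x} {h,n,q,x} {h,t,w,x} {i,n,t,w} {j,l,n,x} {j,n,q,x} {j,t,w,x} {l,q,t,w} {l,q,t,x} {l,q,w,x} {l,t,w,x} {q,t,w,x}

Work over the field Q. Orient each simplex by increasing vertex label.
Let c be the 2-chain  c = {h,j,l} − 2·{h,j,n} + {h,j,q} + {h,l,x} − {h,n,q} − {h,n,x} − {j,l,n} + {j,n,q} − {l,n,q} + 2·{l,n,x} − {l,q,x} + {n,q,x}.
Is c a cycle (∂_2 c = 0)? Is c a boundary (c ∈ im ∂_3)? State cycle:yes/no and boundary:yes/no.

n_0=9 n_1=35 n_2=46 n_3=18  [Q]
∂1: piv[hi,hj,hl,hn,hq,ht,hw,hx] rk=8  ker:ij,il,in,iq,it,iw,jl,jn,jq,jt,jw,jx,ln,lq,lt,lw,lx,nq,nt,nw,nx,qt,qw,qx,tw,tx,wx
∂2: piv[hin,hiq,hjl,hjn,hjq,hjx,hln,hlq,hlx,hnq,hnx,hqx,htw,htx,hwx,ilq,int,inw,itw,jnw,jtw,jtx,lnw,lqt,lqw,ltw] rk=26  ker:inq,jln,jlx,jnq,jnx,jqx,jwx,lnq,lnx,lqx,ltx,lwx,nqw,nqx,ntw,nwx,qtw,qtx,qwx,twx
∂3: piv[hinq,hjln,hjlx,hjnq,hjnx,hjqx,hlnx,hnqx,htwx,intw,jtwx,lqtw,lqtx,lqwx,ltwx] rk=15  ker:jlnx,jnqx,qtwx
∂2c = 0
c vs im∂3: residual ≠ 0 ⇒ not boundary

cycle:yes boundary:no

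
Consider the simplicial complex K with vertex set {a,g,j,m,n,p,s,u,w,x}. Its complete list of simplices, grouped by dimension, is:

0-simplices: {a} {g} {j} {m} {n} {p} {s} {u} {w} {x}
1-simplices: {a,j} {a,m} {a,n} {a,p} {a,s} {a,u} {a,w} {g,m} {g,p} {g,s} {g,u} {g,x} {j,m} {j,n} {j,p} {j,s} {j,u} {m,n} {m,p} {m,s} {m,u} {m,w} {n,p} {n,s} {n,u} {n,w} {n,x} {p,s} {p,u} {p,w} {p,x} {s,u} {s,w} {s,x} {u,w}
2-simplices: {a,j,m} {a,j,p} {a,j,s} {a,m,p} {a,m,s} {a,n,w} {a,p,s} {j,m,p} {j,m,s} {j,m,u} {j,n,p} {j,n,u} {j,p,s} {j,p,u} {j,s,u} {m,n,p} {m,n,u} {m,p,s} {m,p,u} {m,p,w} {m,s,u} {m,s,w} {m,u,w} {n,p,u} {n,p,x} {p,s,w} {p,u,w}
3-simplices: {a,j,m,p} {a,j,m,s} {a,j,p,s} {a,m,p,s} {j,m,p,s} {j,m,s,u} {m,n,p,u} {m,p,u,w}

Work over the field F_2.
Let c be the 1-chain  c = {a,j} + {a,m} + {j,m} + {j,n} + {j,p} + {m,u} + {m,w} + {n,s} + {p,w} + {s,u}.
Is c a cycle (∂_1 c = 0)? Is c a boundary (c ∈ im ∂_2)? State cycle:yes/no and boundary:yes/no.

cycle:yes boundary:no

n_0=10 n_1=35 n_2=27 n_3=8  [Z2]
∂1: piv[aj,am,an,ap,as,au,aw,gm,gx] rk=9  ker:gp,gs,gu,jm,jn,jp,js,ju,mn,mp,ms,mu,mw,np,ns,nu,nw,nx,ps,pu,pw,px,su,sw,sx,uw
∂2: piv[ajm,ajp,ajs,amp,ams,anw,aps,jmu,jnp,jnu,jpu,jsu,mnp,mpw,msw,muw,npx] rk=17  ker:jmp,jms,jps,mnu,mps,mpu,msu,npu,psw,puw
∂3: piv[ajmp,ajms,ajps,amps,jmsu,mnpu,mpuw] rk=7  ker:jmps
∂1c = 0
c vs im∂2: residual ≠ 0 ⇒ not boundary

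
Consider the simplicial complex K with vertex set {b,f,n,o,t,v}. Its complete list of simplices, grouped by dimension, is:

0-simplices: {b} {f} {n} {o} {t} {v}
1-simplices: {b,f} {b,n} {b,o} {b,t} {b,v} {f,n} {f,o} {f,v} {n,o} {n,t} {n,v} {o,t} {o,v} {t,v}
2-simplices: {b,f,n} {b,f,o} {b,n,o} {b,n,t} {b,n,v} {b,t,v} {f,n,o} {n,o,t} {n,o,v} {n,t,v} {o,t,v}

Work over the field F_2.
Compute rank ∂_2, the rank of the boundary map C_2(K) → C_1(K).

n_0=6 n_1=14 n_2=11  [Z2]
∂1: piv[bf,bn,bo,bt,bv] rk=5  ker:fn,fo,fv,no,nt,nv,ot,ov,tv
∂2: piv[bfn,bfo,bno,bnt,bnv,btv,not,nov] rk=8  ker:fno,ntv,otv
rk∂_2=8

rank∂_2=8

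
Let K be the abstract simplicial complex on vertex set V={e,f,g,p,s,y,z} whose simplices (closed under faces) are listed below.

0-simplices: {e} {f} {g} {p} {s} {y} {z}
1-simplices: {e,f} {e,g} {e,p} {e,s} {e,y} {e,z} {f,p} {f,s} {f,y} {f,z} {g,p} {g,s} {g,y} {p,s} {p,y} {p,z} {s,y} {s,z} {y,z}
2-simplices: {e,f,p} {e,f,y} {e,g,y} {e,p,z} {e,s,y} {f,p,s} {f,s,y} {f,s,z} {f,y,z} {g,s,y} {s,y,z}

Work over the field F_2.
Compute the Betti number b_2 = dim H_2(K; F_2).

b_2=1

n_0=7 n_1=19 n_2=11  [Z2]
∂1: piv[ef,eg,ep,es,ey,ez] rk=6  ker:fp,fs,fy,fz,gp,gs,gy,ps,py,pz,sy,sz,yz
∂2: piv[efp,efy,egy,epz,esy,fps,fsy,fsz,fyz,gsy] rk=10  ker:syz
b_2=(11−10)−0=1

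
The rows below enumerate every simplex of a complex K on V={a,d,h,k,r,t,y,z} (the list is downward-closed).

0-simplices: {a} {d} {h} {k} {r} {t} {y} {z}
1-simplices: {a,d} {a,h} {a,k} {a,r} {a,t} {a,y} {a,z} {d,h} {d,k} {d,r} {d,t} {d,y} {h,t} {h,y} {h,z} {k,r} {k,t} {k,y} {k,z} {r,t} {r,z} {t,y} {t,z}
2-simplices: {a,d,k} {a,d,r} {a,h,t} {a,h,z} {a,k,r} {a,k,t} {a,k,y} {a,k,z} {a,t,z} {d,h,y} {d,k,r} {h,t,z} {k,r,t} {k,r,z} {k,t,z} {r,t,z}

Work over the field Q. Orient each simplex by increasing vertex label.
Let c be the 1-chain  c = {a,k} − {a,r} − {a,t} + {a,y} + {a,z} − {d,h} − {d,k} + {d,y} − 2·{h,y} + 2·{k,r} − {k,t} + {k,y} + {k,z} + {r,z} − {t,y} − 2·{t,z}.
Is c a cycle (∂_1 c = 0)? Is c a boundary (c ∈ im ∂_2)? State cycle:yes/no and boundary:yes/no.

n_0=8 n_1=23 n_2=16  [Q]
∂1: piv[ad,ah,ak,ar,at,ay,az] rk=7  ker:dh,dk,dr,dt,dy,ht,hy,hz,kr,kt,ky,kz,rt,rz,ty,tz
∂2: piv[adk,adr,aht,ahz,akr,akt,aky,akz,atz,dhy,krt,krz] rk=12  ker:dkr,htz,ktz,rtz
∂1c = −{a} + {d} + {h} − 3·{k} + {t} + {z}

cycle:no boundary:no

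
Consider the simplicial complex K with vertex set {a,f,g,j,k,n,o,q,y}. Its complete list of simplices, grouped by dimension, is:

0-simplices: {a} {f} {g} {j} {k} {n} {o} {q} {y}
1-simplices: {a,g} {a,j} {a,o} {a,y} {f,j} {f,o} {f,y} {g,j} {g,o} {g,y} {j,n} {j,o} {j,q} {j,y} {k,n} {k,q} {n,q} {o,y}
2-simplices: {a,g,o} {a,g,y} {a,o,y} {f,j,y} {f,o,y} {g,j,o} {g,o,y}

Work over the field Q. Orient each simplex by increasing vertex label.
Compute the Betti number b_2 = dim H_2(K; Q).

b_2=1

n_0=9 n_1=18 n_2=7  [Q]
∂1: piv[ag,aj,ao,ay,fj,jn,jq,kn] rk=8  ker:fo,fy,gj,go,gy,jo,jy,kq,nq,oy
∂2: piv[ago,agy,aoy,fjy,foy,gjo] rk=6  ker:goy
b_2=(7−6)−0=1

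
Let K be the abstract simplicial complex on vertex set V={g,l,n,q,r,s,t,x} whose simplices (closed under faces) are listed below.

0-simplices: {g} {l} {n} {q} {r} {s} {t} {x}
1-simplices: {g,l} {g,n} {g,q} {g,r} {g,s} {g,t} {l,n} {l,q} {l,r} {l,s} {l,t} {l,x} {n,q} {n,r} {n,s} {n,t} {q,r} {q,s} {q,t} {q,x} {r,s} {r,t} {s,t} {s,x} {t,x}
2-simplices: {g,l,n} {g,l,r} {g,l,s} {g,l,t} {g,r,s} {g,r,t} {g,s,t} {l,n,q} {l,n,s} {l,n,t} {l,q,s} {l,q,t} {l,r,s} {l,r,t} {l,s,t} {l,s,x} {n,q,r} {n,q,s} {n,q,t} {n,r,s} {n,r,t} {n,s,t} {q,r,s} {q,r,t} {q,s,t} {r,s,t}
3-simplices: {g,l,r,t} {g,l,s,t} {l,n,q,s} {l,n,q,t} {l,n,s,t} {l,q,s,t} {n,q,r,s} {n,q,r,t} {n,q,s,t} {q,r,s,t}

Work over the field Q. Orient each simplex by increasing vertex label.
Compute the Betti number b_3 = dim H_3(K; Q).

b_3=1

n_0=8 n_1=25 n_2=26 n_3=10  [Q]
∂1: piv[gl,gn,gq,gr,gs,gt,lx] rk=7  ker:ln,lq,lr,ls,lt,nq,nr,ns,nt,qr,qs,qt,qx,rs,rt,st,sx,tx
∂2: piv[gln,glr,gls,glt,grs,grt,gst,lnq,lns,lnt,lqs,lqt,lsx,nqr,nrs] rk=15  ker:lrs,lrt,lst,nqs,nqt,nrt,nst,qrs,qrt,qst,rst
∂3: piv[glrt,glst,lnqs,lnqt,lnst,lqst,nqrs,nqrt,qrst] rk=9  ker:nqst
b_3=(10−9)−0=1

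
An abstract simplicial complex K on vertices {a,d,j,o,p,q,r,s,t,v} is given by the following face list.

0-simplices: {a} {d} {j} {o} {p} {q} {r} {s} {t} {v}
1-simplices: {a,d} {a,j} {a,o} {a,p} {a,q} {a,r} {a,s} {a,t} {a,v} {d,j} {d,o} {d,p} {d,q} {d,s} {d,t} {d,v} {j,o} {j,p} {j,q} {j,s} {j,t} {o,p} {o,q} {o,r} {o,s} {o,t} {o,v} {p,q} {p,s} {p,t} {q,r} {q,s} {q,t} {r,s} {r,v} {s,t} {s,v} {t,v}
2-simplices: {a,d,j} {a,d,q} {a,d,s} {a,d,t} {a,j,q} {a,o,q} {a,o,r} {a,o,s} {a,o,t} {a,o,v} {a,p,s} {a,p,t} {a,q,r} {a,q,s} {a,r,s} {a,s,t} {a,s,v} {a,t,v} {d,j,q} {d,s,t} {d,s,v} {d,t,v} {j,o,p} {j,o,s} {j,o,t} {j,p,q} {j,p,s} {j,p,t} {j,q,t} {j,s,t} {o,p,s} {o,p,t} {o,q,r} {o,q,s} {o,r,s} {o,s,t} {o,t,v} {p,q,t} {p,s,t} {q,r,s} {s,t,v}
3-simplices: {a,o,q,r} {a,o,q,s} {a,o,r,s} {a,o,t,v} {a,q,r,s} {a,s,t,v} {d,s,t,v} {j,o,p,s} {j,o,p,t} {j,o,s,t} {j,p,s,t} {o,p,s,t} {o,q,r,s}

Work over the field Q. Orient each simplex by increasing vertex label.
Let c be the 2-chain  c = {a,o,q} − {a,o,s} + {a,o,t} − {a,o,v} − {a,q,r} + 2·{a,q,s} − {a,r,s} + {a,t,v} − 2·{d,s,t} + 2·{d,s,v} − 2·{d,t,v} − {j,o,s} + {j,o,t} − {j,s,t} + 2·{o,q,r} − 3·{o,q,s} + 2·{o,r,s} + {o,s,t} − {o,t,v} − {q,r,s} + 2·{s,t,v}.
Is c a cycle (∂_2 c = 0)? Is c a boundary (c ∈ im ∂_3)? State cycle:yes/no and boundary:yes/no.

cycle:yes boundary:yes

n_0=10 n_1=38 n_2=41 n_3=13  [Q]
∂1: piv[ad,aj,ao,ap,aq,ar,as,at,av] rk=9  ker:dj,do,dp,dq,ds,dt,dv,jo,jp,jq,js,jt,op,oq,or,os,ot,ov,pq,ps,pt,qr,qs,qt,rs,rv,st,sv,tv
∂2: piv[adj,adq,ads,adt,ajq,aoq,aor,aos,aot,aov,aps,apt,aqr,aqs,ars,ast,asv,atv,dsv,jop,jos,jot,jpq,jps,jqt] rk=25  ker:djq,dst,dtv,jpt,jst,ops,opt,oqr,oqs,ors,ost,otv,pqt,pst,qrs,stv
∂3: piv[aoqr,aoqs,aors,aotv,aqrs,astv,dstv,jops,jopt,jost,jpst] rk=11  ker:opst,oqrs
∂2c = 0
c vs im∂3: reduces to 0 ⇒ boundary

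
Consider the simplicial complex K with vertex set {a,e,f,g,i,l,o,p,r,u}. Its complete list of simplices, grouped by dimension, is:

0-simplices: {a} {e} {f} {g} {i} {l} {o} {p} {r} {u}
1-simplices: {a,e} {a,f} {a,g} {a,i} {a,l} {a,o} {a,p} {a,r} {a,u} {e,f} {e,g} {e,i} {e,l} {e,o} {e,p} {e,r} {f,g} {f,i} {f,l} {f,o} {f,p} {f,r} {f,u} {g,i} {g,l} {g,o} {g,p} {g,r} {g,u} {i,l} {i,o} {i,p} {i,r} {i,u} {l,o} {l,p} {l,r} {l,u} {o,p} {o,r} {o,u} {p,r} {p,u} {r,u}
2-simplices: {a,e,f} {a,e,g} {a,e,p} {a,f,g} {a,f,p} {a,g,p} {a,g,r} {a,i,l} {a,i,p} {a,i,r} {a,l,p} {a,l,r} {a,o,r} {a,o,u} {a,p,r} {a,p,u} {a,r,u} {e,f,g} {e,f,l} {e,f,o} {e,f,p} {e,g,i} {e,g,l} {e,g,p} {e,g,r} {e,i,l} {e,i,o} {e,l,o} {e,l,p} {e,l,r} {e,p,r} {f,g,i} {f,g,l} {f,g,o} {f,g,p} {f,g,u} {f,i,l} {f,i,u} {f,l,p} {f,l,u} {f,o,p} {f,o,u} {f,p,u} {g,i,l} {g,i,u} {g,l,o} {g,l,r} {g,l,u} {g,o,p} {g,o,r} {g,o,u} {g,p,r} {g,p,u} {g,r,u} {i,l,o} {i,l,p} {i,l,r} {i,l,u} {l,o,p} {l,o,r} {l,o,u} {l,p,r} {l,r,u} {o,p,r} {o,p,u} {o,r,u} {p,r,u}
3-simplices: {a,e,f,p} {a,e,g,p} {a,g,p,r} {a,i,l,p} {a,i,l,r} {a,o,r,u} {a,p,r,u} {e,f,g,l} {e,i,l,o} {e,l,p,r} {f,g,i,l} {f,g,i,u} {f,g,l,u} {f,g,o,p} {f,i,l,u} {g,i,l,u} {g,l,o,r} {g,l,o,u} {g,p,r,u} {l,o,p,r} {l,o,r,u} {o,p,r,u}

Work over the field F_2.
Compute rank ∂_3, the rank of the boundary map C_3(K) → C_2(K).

rank∂_3=21

n_0=10 n_1=44 n_2=67 n_3=22  [Z2]
∂1: piv[ae,af,ag,ai,al,ao,ap,ar,au] rk=9  ker:ef,eg,ei,el,eo,ep,er,fg,fi,fl,fo,fp,fr,fu,gi,gl,go,gp,gr,gu,il,io,ip,ir,iu,lo,lp,lr,lu,op,or,ou,pr,pu,ru
∂2: piv[aef,aeg,aep,afg,afp,agp,agr,ail,aip,air,alp,alr,aor,aou,apr,apu,aru,efl,efo,egi,egl,egr,eil,eio,elo,elp,fgi,fgo,fgu,fiu,flu,fop,fou,fpu] rk=34  ker:efg,efp,egp,elr,epr,fgl,fgp,fil,flp,gil,giu,glo,glr,glu,gop,gor,gou,gpr,gpu,gru,ilo,ilp,ilr,ilu,lop,lor,lou,lpr,lru,opr,opu,oru,pru
∂3: piv[aefp,aegp,agpr,ailp,ailr,aoru,apru,efgl,eilo,elpr,fgil,fgiu,fglu,fgop,filu,glor,glou,gpru,lopr,loru,opru] rk=21  ker:gilu
rk∂_3=21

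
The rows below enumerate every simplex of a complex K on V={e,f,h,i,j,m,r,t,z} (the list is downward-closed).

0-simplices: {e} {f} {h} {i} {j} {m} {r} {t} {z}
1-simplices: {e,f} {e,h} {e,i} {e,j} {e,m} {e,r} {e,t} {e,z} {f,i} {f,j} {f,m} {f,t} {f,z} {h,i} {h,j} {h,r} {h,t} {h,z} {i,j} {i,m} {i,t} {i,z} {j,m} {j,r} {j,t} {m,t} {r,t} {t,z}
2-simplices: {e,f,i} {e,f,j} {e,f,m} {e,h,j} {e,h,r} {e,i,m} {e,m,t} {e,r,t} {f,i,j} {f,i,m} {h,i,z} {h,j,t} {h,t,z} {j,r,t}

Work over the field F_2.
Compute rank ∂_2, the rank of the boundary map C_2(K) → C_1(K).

n_0=9 n_1=28 n_2=14  [Z2]
∂1: piv[ef,eh,ei,ej,em,er,et,ez] rk=8  ker:fi,fj,fm,ft,fz,hi,hj,hr,ht,hz,ij,im,it,iz,jm,jr,jt,mt,rt,tz
∂2: piv[efi,efj,efm,ehj,ehr,eim,emt,ert,fij,hiz,hjt,htz,jrt] rk=13  ker:fim
rk∂_2=13

rank∂_2=13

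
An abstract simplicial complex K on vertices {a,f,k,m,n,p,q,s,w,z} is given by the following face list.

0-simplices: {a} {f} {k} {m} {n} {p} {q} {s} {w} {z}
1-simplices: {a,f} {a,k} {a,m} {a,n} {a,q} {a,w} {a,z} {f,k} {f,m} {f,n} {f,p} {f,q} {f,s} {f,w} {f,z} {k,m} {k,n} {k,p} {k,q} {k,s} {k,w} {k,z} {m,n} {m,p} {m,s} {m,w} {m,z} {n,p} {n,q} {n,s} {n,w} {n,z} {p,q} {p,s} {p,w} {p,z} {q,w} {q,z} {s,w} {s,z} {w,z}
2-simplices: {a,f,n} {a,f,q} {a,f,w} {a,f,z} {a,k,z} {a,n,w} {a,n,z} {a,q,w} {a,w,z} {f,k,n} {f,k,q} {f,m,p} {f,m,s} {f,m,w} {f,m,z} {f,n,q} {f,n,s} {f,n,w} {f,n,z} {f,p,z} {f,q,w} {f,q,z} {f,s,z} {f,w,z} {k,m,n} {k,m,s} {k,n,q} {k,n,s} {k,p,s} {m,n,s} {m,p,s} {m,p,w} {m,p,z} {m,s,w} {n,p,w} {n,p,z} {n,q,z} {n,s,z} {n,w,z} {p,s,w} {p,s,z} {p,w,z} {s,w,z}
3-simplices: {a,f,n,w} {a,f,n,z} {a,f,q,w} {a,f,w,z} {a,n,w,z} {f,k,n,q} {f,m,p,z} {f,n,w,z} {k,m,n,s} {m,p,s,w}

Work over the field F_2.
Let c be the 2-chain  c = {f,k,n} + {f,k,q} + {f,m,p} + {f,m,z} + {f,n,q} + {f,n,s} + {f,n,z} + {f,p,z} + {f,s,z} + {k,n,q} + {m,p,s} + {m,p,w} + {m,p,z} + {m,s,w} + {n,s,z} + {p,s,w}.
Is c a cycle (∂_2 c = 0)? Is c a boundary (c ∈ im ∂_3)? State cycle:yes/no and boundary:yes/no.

cycle:yes boundary:no

n_0=10 n_1=41 n_2=43 n_3=10  [Z2]
∂1: piv[af,ak,am,an,aq,aw,az,fp,fs] rk=9  ker:fk,fm,fn,fq,fw,fz,km,kn,kp,kq,ks,kw,kz,mn,mp,ms,mw,mz,np,nq,ns,nw,nz,pq,ps,pw,pz,qw,qz,sw,sz,wz
∂2: piv[afn,afq,afw,afz,akz,anw,anz,aqw,awz,fkn,fkq,fmp,fms,fmw,fmz,fnq,fns,fpz,fqz,fsz,kmn,kms,kns,kps,mps,mpw,msw,npw] rk=28  ker:fnw,fnz,fqw,fwz,knq,mns,mpz,npz,nqz,nsz,nwz,psw,psz,pwz,swz
∂3: piv[afnw,afnz,afqw,afwz,anwz,fknq,fmpz,kmns,mpsw] rk=9  ker:fnwz
∂2c = 0
c vs im∂3: residual ≠ 0 ⇒ not boundary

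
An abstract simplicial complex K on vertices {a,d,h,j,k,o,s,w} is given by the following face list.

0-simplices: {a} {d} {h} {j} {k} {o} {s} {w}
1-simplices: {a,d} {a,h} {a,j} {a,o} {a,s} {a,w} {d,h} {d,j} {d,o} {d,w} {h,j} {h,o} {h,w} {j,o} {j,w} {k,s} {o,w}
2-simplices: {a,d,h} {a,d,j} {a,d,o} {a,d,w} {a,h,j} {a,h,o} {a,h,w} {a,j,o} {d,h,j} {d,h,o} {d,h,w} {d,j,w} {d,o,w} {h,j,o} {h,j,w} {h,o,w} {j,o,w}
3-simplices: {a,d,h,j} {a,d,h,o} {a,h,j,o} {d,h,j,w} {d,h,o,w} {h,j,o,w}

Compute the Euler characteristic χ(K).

χ(K)=2

n_0=8 n_1=17 n_2=17 n_3=6
χ=+8−17+17−6=2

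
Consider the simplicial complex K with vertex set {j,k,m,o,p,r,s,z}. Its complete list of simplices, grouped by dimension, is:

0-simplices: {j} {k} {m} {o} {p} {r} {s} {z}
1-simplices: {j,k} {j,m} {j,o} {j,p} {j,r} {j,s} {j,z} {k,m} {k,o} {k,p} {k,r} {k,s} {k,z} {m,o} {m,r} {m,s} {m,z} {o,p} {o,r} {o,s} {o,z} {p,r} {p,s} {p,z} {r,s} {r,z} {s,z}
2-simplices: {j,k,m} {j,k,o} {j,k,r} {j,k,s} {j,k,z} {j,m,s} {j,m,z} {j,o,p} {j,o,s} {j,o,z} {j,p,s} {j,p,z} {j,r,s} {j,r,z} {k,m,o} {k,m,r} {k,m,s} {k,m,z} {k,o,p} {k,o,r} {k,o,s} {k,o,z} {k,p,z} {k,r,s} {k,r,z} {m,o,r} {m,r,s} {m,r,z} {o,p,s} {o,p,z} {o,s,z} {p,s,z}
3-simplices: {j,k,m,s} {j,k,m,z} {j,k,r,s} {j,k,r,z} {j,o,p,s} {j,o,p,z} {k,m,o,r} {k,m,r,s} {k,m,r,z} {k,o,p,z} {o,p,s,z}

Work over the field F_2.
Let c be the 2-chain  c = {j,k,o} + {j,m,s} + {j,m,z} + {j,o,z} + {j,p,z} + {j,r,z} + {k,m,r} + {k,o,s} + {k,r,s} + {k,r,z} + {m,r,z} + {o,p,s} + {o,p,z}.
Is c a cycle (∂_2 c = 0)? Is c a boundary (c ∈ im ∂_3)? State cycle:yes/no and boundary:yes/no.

n_0=8 n_1=27 n_2=32 n_3=11  [Z2]
∂1: piv[jk,jm,jo,jp,jr,js,jz] rk=7  ker:km,ko,kp,kr,ks,kz,mo,mr,ms,mz,op,or,os,oz,pr,ps,pz,rs,rz,sz
∂2: piv[jkm,jko,jkr,jks,jkz,jms,jmz,jop,jos,joz,jps,jpz,jrs,jrz,kmo,kmr,kop,kor,osz] rk=19  ker:kms,kmz,kos,koz,kpz,krs,krz,mor,mrs,mrz,ops,opz,psz
∂3: piv[jkms,jkmz,jkrs,jkrz,jops,jopz,kmor,kmrs,kmrz,kopz,opsz] rk=11
∂2c = {j,k} + {j,p} + {j,r} + {j,s} + {k,m} + {k,r} + {k,z} + {m,s} + {p,s} + {r,s} + {r,z}

cycle:no boundary:no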